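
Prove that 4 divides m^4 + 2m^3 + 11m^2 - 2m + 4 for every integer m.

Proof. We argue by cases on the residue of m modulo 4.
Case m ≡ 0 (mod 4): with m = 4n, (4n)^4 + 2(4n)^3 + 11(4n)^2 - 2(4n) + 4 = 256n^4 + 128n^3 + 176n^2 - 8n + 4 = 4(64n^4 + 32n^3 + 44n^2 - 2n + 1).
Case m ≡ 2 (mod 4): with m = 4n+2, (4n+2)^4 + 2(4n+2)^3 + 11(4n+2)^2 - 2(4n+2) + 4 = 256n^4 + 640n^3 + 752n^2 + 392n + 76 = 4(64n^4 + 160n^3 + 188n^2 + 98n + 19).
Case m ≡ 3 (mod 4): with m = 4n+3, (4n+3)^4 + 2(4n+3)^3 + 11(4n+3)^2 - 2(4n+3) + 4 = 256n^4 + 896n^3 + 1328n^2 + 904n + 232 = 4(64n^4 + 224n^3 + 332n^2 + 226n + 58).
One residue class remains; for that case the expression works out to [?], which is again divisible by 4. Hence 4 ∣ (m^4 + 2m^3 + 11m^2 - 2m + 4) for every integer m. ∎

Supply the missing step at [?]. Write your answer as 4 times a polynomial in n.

4(64n^4 + 96n^3 + 92n^2 + 30n + 4)

Only m ≡ 1 (mod 4) is unaccounted for. Put m = 4n+1:
(4n+1)^4 + 2(4n+1)^3 + 11(4n+1)^2 - 2(4n+1) + 4 expands to 256n^4 + 384n^3 + 368n^2 + 120n + 16,
and factoring out 4 leaves 4(64n^4 + 96n^3 + 92n^2 + 30n + 4).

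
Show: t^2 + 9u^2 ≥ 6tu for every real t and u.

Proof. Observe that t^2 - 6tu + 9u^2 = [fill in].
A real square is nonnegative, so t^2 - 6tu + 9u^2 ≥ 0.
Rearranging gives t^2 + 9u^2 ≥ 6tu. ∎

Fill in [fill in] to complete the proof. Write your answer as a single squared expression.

(t - 3u)^2

t^2 - 6tu + 9u^2 is a perfect-square trinomial: the outer terms are (t)^2 and (3u)^2, and the cross term is -2·t·3u.
So t^2 - 6tu + 9u^2 = (t - 3u)^2 ≥ 0.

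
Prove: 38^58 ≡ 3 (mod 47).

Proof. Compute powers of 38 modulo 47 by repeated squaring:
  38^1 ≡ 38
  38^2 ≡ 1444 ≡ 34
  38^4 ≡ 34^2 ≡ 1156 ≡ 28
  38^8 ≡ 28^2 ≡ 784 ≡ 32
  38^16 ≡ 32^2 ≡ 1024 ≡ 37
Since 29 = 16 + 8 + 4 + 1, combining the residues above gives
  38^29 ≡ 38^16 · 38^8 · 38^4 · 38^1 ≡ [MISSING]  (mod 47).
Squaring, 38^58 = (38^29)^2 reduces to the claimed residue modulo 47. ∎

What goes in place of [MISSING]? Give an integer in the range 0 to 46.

Multiply the listed residues: 37 · 32 · 28 · 38 = 1184 → 33152 → 1259776.
Reducing modulo 47: 1259776 = 26803·47 + 35, so 38^29 ≡ 35.

35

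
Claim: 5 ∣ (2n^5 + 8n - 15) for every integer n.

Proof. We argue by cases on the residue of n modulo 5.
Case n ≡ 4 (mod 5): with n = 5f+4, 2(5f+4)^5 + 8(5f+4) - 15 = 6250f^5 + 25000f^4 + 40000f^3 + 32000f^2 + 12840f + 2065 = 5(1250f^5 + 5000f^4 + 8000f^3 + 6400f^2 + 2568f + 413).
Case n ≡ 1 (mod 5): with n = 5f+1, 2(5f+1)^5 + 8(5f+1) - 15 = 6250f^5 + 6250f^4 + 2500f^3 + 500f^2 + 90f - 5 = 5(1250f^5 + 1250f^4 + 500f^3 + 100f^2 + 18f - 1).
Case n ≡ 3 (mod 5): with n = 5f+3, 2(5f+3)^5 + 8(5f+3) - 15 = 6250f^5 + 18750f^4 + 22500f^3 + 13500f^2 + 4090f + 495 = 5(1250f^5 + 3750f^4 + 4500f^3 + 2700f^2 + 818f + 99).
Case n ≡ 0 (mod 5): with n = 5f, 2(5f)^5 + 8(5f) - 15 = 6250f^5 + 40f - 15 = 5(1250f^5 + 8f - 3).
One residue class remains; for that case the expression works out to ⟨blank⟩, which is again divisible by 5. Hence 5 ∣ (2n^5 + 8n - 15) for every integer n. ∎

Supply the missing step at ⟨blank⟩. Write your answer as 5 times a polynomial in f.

5(1250f^5 + 2500f^4 + 2000f^3 + 800f^2 + 168f + 13)

Only n ≡ 2 (mod 5) is unaccounted for. Put n = 5f+2:
2(5f+2)^5 + 8(5f+2) - 15 expands to 6250f^5 + 12500f^4 + 10000f^3 + 4000f^2 + 840f + 65,
and factoring out 5 leaves 5(1250f^5 + 2500f^4 + 2000f^3 + 800f^2 + 168f + 13).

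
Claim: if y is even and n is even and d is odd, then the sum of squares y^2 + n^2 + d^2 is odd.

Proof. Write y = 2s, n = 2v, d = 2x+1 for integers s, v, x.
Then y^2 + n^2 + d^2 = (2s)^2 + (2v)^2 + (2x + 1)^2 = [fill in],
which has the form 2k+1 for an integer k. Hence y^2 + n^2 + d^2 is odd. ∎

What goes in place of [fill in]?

(2s)^2 + (2v)^2 + (2x + 1)^2 = 4s^2 + 4v^2 + 4x^2 + 4x + 1
= 2(2s^2 + 2v^2 + 2x^2 + 2x) + 1.
Since 2s^2 + 2v^2 + 2x^2 + 2x is an integer, the sum of squares is of the form 2k+1 for an integer k.

2(2s^2 + 2v^2 + 2x^2 + 2x) + 1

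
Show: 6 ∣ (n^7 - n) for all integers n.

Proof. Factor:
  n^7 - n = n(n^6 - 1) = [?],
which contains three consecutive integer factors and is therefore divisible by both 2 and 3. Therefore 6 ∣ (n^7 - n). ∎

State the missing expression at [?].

n^6 - 1 = (n^2 - 1)(n^4 + n^2 + 1), and n^2 - 1 = (n-1)(n+1).
So n(n^6 - 1) = (n - 1)n(n + 1)(n^4 + n^2 + 1).

(n - 1)n(n + 1)(n^4 + n^2 + 1)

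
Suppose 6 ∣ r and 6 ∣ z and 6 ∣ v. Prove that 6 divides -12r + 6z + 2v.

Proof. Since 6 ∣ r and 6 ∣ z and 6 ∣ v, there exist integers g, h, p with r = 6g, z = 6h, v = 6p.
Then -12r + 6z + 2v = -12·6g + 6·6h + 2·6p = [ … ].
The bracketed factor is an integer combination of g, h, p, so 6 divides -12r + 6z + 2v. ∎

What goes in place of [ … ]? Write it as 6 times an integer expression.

Pull the common 6 out of every term: -12·6g + 6·6h + 2·6p = 6(-12g + 6h + 2p).
-12g + 6h + 2p is an integer, which exhibits the divisibility.

6(-12g + 6h + 2p)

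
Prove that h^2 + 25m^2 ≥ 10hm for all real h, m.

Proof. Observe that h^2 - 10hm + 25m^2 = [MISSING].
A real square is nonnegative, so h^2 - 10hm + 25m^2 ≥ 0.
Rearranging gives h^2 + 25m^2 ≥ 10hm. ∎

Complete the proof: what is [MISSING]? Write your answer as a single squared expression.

(h - 5m)^2

The leading and trailing coefficients are 1^2 and 5^2, and 10 = 2·1·5, so the trinomial is (h - 5m)^2.
Hence h^2 - 10hm + 25m^2 ≥ 0.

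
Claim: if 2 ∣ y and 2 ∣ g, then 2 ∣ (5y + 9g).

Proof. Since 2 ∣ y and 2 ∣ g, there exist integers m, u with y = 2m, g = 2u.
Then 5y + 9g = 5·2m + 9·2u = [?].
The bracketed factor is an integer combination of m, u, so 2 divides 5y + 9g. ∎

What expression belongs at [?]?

2(5m + 9u)

Pull the common 2 out of every term: 5·2m + 9·2u = 2(5m + 9u).
5m + 9u is an integer, which exhibits the divisibility.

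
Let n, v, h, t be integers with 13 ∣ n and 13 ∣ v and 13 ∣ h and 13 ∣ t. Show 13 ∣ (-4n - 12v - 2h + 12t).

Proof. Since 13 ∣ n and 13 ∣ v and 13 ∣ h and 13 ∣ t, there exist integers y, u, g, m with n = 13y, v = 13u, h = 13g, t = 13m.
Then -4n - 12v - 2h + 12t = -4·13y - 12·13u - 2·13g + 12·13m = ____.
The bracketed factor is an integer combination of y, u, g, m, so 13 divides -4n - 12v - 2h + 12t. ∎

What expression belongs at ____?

Pull the common 13 out of every term: -4·13y - 12·13u - 2·13g + 12·13m = 13(-2g + 12m - 12u - 4y).
-2g + 12m - 12u - 4y is an integer, which exhibits the divisibility.

13(-2g + 12m - 12u - 4y)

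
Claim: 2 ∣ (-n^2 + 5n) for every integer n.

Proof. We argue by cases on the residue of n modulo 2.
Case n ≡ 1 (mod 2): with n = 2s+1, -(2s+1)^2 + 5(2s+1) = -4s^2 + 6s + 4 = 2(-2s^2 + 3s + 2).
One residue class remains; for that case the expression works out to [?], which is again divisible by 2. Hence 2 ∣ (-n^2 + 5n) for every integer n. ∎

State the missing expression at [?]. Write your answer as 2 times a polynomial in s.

2(-2s^2 + 5s)

The residues treated are {1}, so the missing case is n ≡ 0 (mod 2); write n = 2s.
Then -(2s)^2 + 5(2s) = -4s^2 + 10s = 2(-2s^2 + 5s).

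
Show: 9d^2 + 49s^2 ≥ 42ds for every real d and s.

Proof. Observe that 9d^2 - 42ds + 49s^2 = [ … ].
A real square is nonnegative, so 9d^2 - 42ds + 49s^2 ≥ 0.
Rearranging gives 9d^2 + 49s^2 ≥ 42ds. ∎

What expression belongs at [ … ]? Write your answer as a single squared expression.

9d^2 - 42ds + 49s^2 is a perfect-square trinomial: the outer terms are (3d)^2 and (7s)^2, and the cross term is -2·3d·7s.
So 9d^2 - 42ds + 49s^2 = (3d - 7s)^2 ≥ 0.

(3d - 7s)^2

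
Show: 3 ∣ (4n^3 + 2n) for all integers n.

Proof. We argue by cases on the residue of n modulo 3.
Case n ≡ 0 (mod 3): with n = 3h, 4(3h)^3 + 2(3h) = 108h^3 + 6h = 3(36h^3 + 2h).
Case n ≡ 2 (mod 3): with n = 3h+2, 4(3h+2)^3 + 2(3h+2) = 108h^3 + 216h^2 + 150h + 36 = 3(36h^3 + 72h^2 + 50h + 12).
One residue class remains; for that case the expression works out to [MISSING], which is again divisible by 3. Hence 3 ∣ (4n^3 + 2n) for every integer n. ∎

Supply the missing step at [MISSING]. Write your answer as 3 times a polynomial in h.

Only n ≡ 1 (mod 3) is unaccounted for. Put n = 3h+1:
4(3h+1)^3 + 2(3h+1) expands to 108h^3 + 108h^2 + 42h + 6,
and factoring out 3 leaves 3(36h^3 + 36h^2 + 14h + 2).

3(36h^3 + 36h^2 + 14h + 2)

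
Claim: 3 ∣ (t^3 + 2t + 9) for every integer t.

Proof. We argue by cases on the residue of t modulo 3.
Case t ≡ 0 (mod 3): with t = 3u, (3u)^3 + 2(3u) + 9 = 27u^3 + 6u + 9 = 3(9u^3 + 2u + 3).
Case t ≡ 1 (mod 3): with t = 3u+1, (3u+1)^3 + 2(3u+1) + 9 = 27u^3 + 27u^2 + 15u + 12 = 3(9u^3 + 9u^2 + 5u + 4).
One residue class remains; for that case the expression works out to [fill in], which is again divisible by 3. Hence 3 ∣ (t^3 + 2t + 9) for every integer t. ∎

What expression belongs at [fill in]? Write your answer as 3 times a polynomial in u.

Only t ≡ 2 (mod 3) is unaccounted for. Put t = 3u+2:
(3u+2)^3 + 2(3u+2) + 9 expands to 27u^3 + 54u^2 + 42u + 21,
and factoring out 3 leaves 3(9u^3 + 18u^2 + 14u + 7).

3(9u^3 + 18u^2 + 14u + 7)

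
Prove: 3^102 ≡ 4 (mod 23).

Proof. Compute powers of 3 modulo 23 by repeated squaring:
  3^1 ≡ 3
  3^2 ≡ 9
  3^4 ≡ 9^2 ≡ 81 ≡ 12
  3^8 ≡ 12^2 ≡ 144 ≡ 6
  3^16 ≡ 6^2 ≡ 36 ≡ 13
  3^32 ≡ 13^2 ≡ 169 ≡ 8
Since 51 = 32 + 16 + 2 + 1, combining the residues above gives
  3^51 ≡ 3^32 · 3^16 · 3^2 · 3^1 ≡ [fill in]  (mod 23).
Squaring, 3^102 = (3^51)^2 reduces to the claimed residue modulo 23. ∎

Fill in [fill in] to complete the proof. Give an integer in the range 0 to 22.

Multiply the listed residues: 8 · 13 · 9 · 3 = 104 → 936 → 2808.
Reducing modulo 23: 2808 = 122·23 + 2, so 3^51 ≡ 2.

2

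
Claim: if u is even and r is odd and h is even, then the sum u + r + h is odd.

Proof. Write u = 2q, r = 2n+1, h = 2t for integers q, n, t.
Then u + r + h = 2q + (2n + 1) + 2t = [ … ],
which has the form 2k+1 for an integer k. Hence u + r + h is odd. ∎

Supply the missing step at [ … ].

2(n + q + t) + 1

2q + (2n + 1) + 2t = 2n + 2q + 2t + 1
= 2(n + q + t) + 1.
Since n + q + t is an integer, the sum is of the form 2k+1 for an integer k.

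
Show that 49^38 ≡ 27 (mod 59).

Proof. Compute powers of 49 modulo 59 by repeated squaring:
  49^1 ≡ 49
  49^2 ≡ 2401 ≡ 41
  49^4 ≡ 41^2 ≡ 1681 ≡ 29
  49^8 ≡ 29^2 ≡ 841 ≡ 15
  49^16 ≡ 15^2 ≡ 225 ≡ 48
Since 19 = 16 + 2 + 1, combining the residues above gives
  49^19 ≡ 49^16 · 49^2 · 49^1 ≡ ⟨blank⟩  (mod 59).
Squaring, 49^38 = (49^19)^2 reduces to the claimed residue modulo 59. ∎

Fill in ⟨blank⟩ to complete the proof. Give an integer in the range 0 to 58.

26

49^16 · 49^2 · 49^1 ≡ 48 · 41 · 49 = 96432.
96432 mod 59 = 26, so 49^19 ≡ 26 (mod 59).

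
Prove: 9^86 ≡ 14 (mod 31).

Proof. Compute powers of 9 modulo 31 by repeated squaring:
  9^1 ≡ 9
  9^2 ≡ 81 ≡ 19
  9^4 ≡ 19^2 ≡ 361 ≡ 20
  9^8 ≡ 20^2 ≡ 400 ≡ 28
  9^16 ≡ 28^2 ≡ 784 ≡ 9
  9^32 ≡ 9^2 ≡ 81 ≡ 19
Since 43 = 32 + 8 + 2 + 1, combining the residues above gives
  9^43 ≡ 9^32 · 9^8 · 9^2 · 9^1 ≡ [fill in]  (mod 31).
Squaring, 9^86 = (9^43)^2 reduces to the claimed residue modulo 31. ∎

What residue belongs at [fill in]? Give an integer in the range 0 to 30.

18

9^32 · 9^8 · 9^2 · 9^1 ≡ 19 · 28 · 19 · 9 = 90972.
90972 mod 31 = 18, so 9^43 ≡ 18 (mod 31).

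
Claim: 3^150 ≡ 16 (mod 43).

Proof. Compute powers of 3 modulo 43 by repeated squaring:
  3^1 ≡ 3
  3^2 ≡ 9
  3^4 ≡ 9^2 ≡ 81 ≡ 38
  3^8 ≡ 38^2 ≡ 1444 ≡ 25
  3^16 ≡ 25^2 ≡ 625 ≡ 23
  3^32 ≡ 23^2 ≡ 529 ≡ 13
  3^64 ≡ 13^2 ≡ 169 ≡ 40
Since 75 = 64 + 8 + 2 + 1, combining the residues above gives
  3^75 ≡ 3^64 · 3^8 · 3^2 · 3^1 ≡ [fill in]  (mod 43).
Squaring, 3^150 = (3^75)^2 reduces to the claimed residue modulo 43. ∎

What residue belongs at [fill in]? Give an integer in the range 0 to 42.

Multiply the listed residues: 40 · 25 · 9 · 3 = 1000 → 9000 → 27000.
Reducing modulo 43: 27000 = 627·43 + 39, so 3^75 ≡ 39.

39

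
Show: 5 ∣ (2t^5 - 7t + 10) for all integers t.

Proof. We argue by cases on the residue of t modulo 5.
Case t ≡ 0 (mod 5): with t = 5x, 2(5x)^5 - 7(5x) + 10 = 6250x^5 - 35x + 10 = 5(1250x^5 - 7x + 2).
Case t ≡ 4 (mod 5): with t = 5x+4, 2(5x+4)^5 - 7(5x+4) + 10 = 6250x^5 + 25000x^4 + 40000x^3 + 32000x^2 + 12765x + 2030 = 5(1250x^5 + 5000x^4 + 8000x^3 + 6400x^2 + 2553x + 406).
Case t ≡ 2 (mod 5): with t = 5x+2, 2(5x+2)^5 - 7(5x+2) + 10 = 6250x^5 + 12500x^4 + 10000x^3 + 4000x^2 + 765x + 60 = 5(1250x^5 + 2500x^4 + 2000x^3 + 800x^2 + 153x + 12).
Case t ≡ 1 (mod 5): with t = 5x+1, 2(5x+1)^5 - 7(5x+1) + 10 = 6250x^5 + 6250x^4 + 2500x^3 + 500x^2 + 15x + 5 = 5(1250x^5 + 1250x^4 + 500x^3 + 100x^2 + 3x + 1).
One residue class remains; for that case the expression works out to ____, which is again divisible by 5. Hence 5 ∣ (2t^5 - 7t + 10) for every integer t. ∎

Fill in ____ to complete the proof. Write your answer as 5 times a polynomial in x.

The residues treated are {0, 4, 2, 1}, so the missing case is t ≡ 3 (mod 5); write t = 5x+3.
Then 2(5x+3)^5 - 7(5x+3) + 10 = 6250x^5 + 18750x^4 + 22500x^3 + 13500x^2 + 4015x + 475 = 5(1250x^5 + 3750x^4 + 4500x^3 + 2700x^2 + 803x + 95).

5(1250x^5 + 3750x^4 + 4500x^3 + 2700x^2 + 803x + 95)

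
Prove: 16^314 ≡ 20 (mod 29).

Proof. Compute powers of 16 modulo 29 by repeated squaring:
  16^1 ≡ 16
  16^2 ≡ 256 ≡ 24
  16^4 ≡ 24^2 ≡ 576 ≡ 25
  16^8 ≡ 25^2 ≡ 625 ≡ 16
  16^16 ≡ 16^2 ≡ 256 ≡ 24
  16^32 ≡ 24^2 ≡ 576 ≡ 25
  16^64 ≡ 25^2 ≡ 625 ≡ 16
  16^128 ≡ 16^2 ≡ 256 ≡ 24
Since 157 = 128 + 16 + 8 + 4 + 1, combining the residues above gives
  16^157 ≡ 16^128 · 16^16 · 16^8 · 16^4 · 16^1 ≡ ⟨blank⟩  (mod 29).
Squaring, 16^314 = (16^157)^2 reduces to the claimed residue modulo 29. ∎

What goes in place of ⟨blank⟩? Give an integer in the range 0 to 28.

7

16^128 · 16^16 · 16^8 · 16^4 · 16^1 ≡ 24 · 24 · 16 · 25 · 16 = 3686400.
3686400 mod 29 = 7, so 16^157 ≡ 7 (mod 29).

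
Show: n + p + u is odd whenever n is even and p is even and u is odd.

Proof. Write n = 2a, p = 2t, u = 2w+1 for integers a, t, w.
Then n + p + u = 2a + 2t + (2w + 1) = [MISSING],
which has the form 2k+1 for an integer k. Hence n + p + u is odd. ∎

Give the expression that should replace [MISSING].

2a + 2t + (2w + 1) = 2a + 2t + 2w + 1
= 2(a + t + w) + 1.
Since a + t + w is an integer, the sum is of the form 2k+1 for an integer k.

2(a + t + w) + 1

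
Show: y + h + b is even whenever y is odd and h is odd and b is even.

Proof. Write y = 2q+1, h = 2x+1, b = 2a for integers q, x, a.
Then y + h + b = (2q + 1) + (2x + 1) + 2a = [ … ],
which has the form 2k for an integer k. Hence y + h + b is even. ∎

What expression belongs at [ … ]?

(2q + 1) + (2x + 1) + 2a = 2a + 2q + 2x + 2
= 2(a + q + x + 1).
Since a + q + x + 1 is an integer, the sum is of the form 2k for an integer k.

2(a + q + x + 1)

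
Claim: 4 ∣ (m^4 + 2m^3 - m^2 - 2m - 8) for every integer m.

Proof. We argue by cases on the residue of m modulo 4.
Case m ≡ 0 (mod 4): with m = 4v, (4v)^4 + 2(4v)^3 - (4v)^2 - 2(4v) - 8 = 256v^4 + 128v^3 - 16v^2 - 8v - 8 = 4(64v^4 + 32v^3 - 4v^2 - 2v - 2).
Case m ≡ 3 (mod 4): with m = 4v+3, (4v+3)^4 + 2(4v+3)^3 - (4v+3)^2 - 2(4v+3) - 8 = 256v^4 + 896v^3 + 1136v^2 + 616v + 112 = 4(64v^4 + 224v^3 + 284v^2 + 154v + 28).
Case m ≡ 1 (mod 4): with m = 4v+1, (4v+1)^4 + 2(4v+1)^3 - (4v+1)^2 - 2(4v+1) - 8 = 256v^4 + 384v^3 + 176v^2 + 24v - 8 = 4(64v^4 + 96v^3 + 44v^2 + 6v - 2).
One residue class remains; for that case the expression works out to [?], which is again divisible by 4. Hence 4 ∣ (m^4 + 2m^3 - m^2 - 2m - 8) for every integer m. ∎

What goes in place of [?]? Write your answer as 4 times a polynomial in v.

The residues treated are {0, 3, 1}, so the missing case is m ≡ 2 (mod 4); write m = 4v+2.
Then (4v+2)^4 + 2(4v+2)^3 - (4v+2)^2 - 2(4v+2) - 8 = 256v^4 + 640v^3 + 560v^2 + 200v + 16 = 4(64v^4 + 160v^3 + 140v^2 + 50v + 4).

4(64v^4 + 160v^3 + 140v^2 + 50v + 4)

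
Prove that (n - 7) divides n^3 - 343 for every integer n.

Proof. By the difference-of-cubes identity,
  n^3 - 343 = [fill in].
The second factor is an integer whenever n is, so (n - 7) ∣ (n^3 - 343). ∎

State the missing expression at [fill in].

Polynomial division of n^3 - 343 by n - 7 leaves remainder 0 and quotient n^2 + 7n + 49.
Hence n^3 - 343 = (n - 7)(n^2 + 7n + 49).

(n - 7)(n^2 + 7n + 49)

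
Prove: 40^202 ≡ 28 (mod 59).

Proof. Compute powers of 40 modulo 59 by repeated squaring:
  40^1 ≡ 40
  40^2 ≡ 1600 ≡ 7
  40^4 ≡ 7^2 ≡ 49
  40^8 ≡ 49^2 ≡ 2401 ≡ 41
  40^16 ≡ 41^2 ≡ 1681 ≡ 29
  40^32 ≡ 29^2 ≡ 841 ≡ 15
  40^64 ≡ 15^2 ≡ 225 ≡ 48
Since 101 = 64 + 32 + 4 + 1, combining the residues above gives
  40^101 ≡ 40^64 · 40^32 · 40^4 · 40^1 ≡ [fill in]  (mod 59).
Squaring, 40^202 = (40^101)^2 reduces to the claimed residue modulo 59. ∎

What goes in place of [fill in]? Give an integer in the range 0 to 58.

38

40^64 · 40^32 · 40^4 · 40^1 ≡ 48 · 15 · 49 · 40 = 1411200.
1411200 mod 59 = 38, so 40^101 ≡ 38 (mod 59).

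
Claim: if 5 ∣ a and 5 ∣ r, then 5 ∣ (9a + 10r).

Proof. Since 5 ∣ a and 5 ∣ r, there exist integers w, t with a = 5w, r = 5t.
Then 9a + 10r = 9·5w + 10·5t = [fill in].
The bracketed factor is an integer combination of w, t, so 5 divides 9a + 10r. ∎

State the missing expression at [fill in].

5(10t + 9w)

Each term has a factor of 5: 9·5w + 10·5t = 5·(10t + 9w).
Since 10t + 9w is an integer, 5 ∣ (9a + 10r).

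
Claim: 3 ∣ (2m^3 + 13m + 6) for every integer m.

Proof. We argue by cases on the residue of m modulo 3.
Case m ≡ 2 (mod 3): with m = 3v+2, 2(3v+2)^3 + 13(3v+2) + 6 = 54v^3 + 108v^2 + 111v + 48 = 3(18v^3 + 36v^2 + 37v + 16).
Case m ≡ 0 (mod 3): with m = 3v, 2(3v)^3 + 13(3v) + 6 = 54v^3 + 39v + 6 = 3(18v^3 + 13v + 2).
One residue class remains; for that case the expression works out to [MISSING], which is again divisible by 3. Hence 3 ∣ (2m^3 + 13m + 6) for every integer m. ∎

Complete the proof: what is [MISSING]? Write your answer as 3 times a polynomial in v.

3(18v^3 + 18v^2 + 19v + 7)

Only m ≡ 1 (mod 3) is unaccounted for. Put m = 3v+1:
2(3v+1)^3 + 13(3v+1) + 6 expands to 54v^3 + 54v^2 + 57v + 21,
and factoring out 3 leaves 3(18v^3 + 18v^2 + 19v + 7).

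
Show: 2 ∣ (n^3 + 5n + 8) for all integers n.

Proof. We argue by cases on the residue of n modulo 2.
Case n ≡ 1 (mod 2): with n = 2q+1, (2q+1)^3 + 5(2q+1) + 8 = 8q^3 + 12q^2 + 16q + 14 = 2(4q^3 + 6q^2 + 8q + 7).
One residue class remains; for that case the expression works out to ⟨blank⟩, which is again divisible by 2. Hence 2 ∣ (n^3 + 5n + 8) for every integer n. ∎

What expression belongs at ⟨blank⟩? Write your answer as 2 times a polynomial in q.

2(4q^3 + 5q + 4)

Only n ≡ 0 (mod 2) is unaccounted for. Put n = 2q:
(2q)^3 + 5(2q) + 8 expands to 8q^3 + 10q + 8,
and factoring out 2 leaves 2(4q^3 + 5q + 4).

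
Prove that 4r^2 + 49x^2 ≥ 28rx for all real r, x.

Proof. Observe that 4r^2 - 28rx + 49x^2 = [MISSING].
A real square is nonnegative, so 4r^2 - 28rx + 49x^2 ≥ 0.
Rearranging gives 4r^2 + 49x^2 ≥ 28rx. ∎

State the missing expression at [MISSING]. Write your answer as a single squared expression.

(2r - 7x)^2

The leading and trailing coefficients are 2^2 and 7^2, and 28 = 2·2·7, so the trinomial is (2r - 7x)^2.
Hence 4r^2 - 28rx + 49x^2 ≥ 0.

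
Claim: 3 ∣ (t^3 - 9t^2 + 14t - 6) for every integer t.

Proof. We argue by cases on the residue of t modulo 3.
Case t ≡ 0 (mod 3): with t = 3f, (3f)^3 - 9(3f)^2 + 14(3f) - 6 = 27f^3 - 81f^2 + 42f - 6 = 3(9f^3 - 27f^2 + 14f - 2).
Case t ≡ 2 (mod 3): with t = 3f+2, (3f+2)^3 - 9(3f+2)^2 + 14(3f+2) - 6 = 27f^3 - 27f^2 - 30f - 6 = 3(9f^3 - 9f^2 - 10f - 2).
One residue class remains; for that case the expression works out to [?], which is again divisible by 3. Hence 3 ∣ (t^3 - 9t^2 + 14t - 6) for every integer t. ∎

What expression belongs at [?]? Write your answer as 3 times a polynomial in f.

The residues treated are {0, 2}, so the missing case is t ≡ 1 (mod 3); write t = 3f+1.
Then (3f+1)^3 - 9(3f+1)^2 + 14(3f+1) - 6 = 27f^3 - 54f^2 - 3f = 3(9f^3 - 18f^2 - f).

3(9f^3 - 18f^2 - f)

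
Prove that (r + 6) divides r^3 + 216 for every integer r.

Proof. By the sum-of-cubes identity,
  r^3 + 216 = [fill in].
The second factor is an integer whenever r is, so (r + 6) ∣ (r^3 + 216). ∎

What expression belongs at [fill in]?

(r + 6)(r^2 - 6r + 36)

a^3 + b^3 = (a + b)(a^2 - ab + b^2). With a = r, b = 6:
r^3 + 216 = (r + 6)(r^2 - 6r + 36).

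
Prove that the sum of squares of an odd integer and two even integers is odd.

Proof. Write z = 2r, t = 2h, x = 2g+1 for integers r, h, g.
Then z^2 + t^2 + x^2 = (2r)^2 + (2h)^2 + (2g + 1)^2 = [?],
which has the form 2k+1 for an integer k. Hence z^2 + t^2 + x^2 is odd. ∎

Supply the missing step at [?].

Expanding: (2r)^2 + (2h)^2 + (2g + 1)^2 = 4g^2 + 4g + 4h^2 + 4r^2 + 1.
Every term except the constant is even, so this is 2(2g^2 + 2g + 2h^2 + 2r^2) + 1,
and 2g^2 + 2g + 2h^2 + 2r^2 ∈ ℤ gives the required form.

2(2g^2 + 2g + 2h^2 + 2r^2) + 1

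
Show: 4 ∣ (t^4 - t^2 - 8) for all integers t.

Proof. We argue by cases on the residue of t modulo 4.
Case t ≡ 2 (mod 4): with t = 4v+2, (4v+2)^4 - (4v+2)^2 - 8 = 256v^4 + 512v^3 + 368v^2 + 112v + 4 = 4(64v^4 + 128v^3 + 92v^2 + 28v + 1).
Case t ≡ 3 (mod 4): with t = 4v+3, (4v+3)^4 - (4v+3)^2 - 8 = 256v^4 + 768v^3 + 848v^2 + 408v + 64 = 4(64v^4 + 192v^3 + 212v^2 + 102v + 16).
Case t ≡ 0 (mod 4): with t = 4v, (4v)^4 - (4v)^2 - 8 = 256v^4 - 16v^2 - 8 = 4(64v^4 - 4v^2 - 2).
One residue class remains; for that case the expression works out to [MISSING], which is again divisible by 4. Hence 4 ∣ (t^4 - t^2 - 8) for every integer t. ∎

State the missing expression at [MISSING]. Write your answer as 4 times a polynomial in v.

4(64v^4 + 64v^3 + 20v^2 + 2v - 2)

Only t ≡ 1 (mod 4) is unaccounted for. Put t = 4v+1:
(4v+1)^4 - (4v+1)^2 - 8 expands to 256v^4 + 256v^3 + 80v^2 + 8v - 8,
and factoring out 4 leaves 4(64v^4 + 64v^3 + 20v^2 + 2v - 2).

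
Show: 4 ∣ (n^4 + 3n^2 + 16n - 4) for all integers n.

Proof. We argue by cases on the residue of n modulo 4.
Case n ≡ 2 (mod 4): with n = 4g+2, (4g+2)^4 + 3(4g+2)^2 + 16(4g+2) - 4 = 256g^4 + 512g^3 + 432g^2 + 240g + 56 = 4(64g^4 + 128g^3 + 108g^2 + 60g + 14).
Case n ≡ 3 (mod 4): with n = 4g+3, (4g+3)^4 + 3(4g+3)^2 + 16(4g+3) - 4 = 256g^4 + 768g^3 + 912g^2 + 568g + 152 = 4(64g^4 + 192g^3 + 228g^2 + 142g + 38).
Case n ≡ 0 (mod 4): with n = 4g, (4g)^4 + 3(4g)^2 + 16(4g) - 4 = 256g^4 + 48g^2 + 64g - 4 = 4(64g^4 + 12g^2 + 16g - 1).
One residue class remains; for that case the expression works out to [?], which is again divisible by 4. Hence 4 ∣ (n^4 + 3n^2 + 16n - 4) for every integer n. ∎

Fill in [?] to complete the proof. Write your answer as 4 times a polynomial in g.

Only n ≡ 1 (mod 4) is unaccounted for. Put n = 4g+1:
(4g+1)^4 + 3(4g+1)^2 + 16(4g+1) - 4 expands to 256g^4 + 256g^3 + 144g^2 + 104g + 16,
and factoring out 4 leaves 4(64g^4 + 64g^3 + 36g^2 + 26g + 4).

4(64g^4 + 64g^3 + 36g^2 + 26g + 4)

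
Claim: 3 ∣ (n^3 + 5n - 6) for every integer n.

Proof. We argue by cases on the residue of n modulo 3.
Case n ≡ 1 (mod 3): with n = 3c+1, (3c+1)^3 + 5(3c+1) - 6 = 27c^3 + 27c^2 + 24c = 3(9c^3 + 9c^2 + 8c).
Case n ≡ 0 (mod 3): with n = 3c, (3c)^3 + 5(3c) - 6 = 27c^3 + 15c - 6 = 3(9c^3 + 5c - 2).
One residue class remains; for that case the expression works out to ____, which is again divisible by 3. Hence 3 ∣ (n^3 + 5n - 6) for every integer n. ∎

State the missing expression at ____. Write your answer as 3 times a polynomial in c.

The residues treated are {1, 0}, so the missing case is n ≡ 2 (mod 3); write n = 3c+2.
Then (3c+2)^3 + 5(3c+2) - 6 = 27c^3 + 54c^2 + 51c + 12 = 3(9c^3 + 18c^2 + 17c + 4).

3(9c^3 + 18c^2 + 17c + 4)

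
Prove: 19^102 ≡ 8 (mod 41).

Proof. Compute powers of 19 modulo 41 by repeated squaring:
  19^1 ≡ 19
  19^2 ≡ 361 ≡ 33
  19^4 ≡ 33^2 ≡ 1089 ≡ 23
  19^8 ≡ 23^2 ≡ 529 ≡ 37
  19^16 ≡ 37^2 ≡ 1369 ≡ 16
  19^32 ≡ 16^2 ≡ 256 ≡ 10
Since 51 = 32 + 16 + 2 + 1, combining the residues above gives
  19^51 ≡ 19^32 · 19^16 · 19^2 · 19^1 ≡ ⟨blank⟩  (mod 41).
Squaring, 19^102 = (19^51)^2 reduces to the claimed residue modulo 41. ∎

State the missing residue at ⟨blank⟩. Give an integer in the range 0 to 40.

34

Multiply the listed residues: 10 · 16 · 33 · 19 = 160 → 5280 → 100320.
Reducing modulo 41: 100320 = 2446·41 + 34, so 19^51 ≡ 34.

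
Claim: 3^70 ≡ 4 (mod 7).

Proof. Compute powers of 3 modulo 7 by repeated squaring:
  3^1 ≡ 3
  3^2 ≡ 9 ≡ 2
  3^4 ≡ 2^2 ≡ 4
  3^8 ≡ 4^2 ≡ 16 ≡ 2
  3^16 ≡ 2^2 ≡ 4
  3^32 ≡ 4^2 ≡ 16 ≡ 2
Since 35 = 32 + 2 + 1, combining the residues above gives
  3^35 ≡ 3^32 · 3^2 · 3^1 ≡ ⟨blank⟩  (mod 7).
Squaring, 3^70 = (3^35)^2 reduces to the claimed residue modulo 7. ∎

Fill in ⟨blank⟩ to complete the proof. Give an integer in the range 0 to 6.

3^32 · 3^2 · 3^1 ≡ 2 · 2 · 3 = 12.
12 mod 7 = 5, so 3^35 ≡ 5 (mod 7).

5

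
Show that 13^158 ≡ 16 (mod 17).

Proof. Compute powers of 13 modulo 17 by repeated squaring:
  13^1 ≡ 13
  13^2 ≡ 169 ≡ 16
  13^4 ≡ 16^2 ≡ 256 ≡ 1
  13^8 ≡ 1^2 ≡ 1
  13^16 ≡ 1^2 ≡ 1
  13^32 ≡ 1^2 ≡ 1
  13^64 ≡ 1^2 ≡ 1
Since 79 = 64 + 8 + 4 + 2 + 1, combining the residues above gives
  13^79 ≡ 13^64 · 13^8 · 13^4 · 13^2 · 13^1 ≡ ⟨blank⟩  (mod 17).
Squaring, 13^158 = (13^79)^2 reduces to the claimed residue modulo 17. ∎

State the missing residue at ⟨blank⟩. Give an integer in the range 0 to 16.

13^64 · 13^8 · 13^4 · 13^2 · 13^1 ≡ 1 · 1 · 1 · 16 · 13 = 208.
208 mod 17 = 4, so 13^79 ≡ 4 (mod 17).

4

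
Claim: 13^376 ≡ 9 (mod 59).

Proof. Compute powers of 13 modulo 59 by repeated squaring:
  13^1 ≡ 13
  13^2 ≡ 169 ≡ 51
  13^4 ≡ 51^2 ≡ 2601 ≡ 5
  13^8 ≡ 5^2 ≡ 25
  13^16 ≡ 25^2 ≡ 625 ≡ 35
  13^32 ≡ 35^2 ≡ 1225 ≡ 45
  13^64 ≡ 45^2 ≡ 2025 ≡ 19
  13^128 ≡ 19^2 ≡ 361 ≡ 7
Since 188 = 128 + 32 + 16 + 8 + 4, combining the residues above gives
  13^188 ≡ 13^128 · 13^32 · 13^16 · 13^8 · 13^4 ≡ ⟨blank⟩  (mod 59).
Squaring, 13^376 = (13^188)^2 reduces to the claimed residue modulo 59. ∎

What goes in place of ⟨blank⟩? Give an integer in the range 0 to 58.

13^128 · 13^32 · 13^16 · 13^8 · 13^4 ≡ 7 · 45 · 35 · 25 · 5 = 1378125.
1378125 mod 59 = 3, so 13^188 ≡ 3 (mod 59).

3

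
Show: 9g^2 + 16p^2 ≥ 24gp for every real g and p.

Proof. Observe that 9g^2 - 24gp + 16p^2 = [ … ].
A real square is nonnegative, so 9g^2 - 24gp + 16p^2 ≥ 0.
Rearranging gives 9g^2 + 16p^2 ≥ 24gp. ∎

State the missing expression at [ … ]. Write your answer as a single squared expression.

(3g - 4p)^2

9g^2 - 24gp + 16p^2 is a perfect-square trinomial: the outer terms are (3g)^2 and (4p)^2, and the cross term is -2·3g·4p.
So 9g^2 - 24gp + 16p^2 = (3g - 4p)^2 ≥ 0.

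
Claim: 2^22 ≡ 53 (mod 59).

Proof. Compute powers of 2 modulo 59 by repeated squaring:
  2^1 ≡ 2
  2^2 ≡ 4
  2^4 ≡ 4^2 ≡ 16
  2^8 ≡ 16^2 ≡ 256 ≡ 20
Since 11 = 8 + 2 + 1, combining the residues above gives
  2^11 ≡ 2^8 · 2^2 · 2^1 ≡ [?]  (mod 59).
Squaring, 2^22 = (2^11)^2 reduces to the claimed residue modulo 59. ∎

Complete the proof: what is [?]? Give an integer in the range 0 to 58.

42

Multiply the listed residues: 20 · 4 · 2 = 80 → 160.
Reducing modulo 59: 160 = 2·59 + 42, so 2^11 ≡ 42.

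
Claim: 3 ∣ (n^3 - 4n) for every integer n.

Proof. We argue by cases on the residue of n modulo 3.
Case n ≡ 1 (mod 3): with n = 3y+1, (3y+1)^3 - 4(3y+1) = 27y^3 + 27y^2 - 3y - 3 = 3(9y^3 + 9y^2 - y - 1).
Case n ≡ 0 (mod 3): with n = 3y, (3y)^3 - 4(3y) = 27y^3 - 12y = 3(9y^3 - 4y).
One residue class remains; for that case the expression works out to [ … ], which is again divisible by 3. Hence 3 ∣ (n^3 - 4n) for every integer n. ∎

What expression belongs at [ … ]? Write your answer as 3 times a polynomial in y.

3(9y^3 + 18y^2 + 8y)

The residues treated are {1, 0}, so the missing case is n ≡ 2 (mod 3); write n = 3y+2.
Then (3y+2)^3 - 4(3y+2) = 27y^3 + 54y^2 + 24y = 3(9y^3 + 18y^2 + 8y).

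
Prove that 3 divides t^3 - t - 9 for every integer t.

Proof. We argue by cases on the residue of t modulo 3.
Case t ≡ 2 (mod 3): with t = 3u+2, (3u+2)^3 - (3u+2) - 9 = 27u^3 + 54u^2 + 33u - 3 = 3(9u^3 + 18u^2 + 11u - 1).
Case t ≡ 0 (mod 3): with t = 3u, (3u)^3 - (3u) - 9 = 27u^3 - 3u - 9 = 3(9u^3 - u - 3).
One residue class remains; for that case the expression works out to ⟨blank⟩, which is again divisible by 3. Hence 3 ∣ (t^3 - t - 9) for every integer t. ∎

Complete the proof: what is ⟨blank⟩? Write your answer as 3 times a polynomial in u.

Only t ≡ 1 (mod 3) is unaccounted for. Put t = 3u+1:
(3u+1)^3 - (3u+1) - 9 expands to 27u^3 + 27u^2 + 6u - 9,
and factoring out 3 leaves 3(9u^3 + 9u^2 + 2u - 3).

3(9u^3 + 9u^2 + 2u - 3)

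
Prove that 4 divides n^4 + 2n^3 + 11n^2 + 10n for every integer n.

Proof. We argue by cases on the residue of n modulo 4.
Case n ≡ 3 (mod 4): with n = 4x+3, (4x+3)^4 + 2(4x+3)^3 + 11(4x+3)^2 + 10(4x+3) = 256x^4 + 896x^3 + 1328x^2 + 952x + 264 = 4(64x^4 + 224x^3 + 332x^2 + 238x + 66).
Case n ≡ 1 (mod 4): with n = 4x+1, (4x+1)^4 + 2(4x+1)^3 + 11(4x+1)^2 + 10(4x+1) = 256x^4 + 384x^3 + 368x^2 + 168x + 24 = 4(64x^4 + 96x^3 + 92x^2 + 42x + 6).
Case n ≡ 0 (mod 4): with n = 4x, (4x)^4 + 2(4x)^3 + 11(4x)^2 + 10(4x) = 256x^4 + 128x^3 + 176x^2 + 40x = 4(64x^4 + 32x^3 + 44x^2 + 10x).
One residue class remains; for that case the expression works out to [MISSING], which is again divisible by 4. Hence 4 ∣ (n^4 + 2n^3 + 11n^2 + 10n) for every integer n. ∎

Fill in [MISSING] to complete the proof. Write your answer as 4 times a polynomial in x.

Only n ≡ 2 (mod 4) is unaccounted for. Put n = 4x+2:
(4x+2)^4 + 2(4x+2)^3 + 11(4x+2)^2 + 10(4x+2) expands to 256x^4 + 640x^3 + 752x^2 + 440x + 96,
and factoring out 4 leaves 4(64x^4 + 160x^3 + 188x^2 + 110x + 24).

4(64x^4 + 160x^3 + 188x^2 + 110x + 24)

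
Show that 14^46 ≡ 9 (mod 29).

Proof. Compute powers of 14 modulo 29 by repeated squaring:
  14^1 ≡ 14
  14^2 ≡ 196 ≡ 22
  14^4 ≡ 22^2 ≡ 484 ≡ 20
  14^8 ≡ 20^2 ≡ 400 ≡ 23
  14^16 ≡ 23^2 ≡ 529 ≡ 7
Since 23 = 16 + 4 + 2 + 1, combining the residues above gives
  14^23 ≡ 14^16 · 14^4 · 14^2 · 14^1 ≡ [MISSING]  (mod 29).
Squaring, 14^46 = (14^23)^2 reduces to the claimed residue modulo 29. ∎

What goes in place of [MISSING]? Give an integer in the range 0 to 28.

26

14^16 · 14^4 · 14^2 · 14^1 ≡ 7 · 20 · 22 · 14 = 43120.
43120 mod 29 = 26, so 14^23 ≡ 26 (mod 29).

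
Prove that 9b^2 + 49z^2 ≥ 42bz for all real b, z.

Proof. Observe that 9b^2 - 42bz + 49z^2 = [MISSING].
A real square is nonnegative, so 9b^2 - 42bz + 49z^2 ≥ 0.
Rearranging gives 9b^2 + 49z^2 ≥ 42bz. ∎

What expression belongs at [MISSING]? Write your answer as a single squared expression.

9b^2 - 42bz + 49z^2 is a perfect-square trinomial: the outer terms are (3b)^2 and (7z)^2, and the cross term is -2·3b·7z.
So 9b^2 - 42bz + 49z^2 = (3b - 7z)^2 ≥ 0.

(3b - 7z)^2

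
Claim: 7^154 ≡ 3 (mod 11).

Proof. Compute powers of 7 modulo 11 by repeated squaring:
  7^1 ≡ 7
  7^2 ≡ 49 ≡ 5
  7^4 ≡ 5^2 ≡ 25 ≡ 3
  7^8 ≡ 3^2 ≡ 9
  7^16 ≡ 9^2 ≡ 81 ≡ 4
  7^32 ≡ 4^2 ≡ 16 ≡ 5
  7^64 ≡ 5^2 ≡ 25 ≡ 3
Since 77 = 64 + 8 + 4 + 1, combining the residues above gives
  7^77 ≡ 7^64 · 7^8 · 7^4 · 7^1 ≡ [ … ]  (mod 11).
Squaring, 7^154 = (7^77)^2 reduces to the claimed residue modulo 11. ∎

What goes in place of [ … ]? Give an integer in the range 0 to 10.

6

7^64 · 7^8 · 7^4 · 7^1 ≡ 3 · 9 · 3 · 7 = 567.
567 mod 11 = 6, so 7^77 ≡ 6 (mod 11).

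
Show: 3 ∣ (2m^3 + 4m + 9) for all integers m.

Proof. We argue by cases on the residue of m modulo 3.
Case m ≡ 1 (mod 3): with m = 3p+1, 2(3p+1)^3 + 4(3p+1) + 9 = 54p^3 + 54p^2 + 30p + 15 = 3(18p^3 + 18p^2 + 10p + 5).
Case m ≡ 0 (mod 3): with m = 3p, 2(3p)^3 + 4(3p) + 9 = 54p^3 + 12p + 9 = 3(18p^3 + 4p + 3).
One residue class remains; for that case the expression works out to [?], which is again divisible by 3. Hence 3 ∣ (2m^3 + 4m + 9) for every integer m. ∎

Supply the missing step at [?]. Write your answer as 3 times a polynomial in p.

The residues treated are {1, 0}, so the missing case is m ≡ 2 (mod 3); write m = 3p+2.
Then 2(3p+2)^3 + 4(3p+2) + 9 = 54p^3 + 108p^2 + 84p + 33 = 3(18p^3 + 36p^2 + 28p + 11).

3(18p^3 + 36p^2 + 28p + 11)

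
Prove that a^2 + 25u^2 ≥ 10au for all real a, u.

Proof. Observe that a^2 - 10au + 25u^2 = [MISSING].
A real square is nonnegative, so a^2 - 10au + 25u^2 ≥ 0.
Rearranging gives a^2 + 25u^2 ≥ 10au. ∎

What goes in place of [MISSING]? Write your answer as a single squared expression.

The leading and trailing coefficients are 1^2 and 5^2, and 10 = 2·1·5, so the trinomial is (a - 5u)^2.
Hence a^2 - 10au + 25u^2 ≥ 0.

(a - 5u)^2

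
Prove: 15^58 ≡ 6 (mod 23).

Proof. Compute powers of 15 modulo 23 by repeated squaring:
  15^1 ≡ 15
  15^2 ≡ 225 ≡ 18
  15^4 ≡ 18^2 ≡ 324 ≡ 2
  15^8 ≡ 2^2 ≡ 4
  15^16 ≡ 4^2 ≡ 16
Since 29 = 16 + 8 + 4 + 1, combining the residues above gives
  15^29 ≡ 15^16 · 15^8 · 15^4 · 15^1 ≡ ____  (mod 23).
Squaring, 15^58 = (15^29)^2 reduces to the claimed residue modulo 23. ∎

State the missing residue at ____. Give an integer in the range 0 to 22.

15^16 · 15^8 · 15^4 · 15^1 ≡ 16 · 4 · 2 · 15 = 1920.
1920 mod 23 = 11, so 15^29 ≡ 11 (mod 23).

11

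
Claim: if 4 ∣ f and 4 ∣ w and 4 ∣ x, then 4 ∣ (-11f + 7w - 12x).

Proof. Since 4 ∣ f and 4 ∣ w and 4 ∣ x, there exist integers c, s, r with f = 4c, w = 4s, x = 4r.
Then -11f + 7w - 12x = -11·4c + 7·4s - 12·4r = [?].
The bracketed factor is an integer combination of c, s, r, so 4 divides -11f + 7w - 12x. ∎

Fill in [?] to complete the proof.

Pull the common 4 out of every term: -11·4c + 7·4s - 12·4r = 4(-11c - 12r + 7s).
-11c - 12r + 7s is an integer, which exhibits the divisibility.

4(-11c - 12r + 7s)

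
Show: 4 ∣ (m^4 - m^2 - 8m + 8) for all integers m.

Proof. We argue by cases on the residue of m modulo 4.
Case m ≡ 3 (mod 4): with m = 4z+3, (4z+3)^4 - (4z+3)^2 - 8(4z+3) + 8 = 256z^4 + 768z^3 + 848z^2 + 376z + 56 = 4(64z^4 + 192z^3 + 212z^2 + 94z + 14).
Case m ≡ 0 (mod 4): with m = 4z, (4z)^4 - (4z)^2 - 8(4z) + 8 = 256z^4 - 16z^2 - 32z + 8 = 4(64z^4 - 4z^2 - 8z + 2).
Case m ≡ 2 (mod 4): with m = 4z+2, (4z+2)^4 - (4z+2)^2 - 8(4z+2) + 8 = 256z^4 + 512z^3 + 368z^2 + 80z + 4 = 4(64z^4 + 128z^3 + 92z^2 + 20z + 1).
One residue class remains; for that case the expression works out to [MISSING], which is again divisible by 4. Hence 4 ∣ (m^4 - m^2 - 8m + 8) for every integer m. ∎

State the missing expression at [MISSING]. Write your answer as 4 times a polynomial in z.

The residues treated are {3, 0, 2}, so the missing case is m ≡ 1 (mod 4); write m = 4z+1.
Then (4z+1)^4 - (4z+1)^2 - 8(4z+1) + 8 = 256z^4 + 256z^3 + 80z^2 - 24z = 4(64z^4 + 64z^3 + 20z^2 - 6z).

4(64z^4 + 64z^3 + 20z^2 - 6z)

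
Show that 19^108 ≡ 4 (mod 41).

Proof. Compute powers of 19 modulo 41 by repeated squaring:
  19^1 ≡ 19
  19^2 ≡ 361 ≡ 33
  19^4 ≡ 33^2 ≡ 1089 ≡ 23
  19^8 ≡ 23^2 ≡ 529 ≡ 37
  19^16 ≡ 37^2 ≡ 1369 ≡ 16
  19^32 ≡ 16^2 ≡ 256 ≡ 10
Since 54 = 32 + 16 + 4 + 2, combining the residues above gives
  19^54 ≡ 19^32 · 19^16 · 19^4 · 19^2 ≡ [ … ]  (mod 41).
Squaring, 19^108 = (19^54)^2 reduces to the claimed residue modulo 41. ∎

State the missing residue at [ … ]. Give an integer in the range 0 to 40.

Multiply the listed residues: 10 · 16 · 23 · 33 = 160 → 3680 → 121440.
Reducing modulo 41: 121440 = 2961·41 + 39, so 19^54 ≡ 39.

39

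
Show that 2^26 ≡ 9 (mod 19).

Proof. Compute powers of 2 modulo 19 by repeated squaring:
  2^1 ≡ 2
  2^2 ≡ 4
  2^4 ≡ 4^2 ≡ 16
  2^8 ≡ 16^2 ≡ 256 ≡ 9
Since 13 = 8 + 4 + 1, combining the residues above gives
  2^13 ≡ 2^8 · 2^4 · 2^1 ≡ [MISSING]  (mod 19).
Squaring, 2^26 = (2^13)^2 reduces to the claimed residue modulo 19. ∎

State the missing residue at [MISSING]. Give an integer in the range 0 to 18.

2^8 · 2^4 · 2^1 ≡ 9 · 16 · 2 = 288.
288 mod 19 = 3, so 2^13 ≡ 3 (mod 19).

3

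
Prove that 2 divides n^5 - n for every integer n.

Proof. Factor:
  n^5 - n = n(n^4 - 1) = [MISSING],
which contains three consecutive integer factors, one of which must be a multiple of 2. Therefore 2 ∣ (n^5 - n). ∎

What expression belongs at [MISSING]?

(n - 1)n(n + 1)(n^2 + 1)

n^4 - 1 = (n^2 - 1)(n^2 + 1), and n^2 - 1 = (n-1)(n+1).
So n(n^4 - 1) = (n - 1)n(n + 1)(n^2 + 1).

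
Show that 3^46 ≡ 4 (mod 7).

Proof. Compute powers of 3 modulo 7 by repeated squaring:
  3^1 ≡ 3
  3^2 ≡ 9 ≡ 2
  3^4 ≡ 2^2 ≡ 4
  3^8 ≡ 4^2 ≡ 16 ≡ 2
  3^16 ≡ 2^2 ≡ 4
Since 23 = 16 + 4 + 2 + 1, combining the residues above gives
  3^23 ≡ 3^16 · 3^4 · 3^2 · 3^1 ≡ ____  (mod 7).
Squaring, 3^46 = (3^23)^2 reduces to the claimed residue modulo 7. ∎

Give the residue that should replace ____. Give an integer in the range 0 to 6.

5

3^16 · 3^4 · 3^2 · 3^1 ≡ 4 · 4 · 2 · 3 = 96.
96 mod 7 = 5, so 3^23 ≡ 5 (mod 7).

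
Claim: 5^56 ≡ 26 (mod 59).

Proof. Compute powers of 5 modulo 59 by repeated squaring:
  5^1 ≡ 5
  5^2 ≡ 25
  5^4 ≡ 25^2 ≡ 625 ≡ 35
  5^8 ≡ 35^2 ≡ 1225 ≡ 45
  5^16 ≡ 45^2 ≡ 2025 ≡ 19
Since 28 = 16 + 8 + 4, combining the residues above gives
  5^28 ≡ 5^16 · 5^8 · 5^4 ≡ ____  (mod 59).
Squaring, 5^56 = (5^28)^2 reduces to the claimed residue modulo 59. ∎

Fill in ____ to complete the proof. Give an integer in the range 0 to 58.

Multiply the listed residues: 19 · 45 · 35 = 855 → 29925.
Reducing modulo 59: 29925 = 507·59 + 12, so 5^28 ≡ 12.

12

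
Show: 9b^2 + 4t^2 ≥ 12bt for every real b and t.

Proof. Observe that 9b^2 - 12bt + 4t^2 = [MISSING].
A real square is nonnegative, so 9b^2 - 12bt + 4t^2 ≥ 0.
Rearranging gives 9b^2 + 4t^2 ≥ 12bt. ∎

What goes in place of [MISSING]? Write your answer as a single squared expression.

The leading and trailing coefficients are 3^2 and 2^2, and 12 = 2·3·2, so the trinomial is (3b - 2t)^2.
Hence 9b^2 - 12bt + 4t^2 ≥ 0.

(3b - 2t)^2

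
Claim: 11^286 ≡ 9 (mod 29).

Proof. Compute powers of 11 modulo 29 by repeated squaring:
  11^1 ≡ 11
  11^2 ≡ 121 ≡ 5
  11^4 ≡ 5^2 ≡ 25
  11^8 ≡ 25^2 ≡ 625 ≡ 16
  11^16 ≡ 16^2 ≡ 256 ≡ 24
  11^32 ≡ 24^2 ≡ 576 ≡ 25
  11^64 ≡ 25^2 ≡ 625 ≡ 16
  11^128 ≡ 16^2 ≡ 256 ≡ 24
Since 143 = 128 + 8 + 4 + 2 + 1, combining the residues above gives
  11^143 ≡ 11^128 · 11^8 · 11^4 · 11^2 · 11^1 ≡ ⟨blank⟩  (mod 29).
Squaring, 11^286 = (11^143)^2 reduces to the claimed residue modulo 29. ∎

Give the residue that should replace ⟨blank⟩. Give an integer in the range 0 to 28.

26

Multiply the listed residues: 24 · 16 · 25 · 5 · 11 = 384 → 9600 → 48000 → 528000.
Reducing modulo 29: 528000 = 18206·29 + 26, so 11^143 ≡ 26.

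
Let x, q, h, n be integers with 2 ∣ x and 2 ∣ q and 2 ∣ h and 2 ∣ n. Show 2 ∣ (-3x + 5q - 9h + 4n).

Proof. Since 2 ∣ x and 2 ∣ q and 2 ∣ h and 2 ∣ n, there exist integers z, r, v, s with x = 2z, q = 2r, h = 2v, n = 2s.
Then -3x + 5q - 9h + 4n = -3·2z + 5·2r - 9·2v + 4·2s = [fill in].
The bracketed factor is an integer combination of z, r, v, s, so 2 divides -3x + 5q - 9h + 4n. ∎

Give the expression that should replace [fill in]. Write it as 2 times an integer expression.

2(5r + 4s - 9v - 3z)

Pull the common 2 out of every term: -3·2z + 5·2r - 9·2v + 4·2s = 2(5r + 4s - 9v - 3z).
5r + 4s - 9v - 3z is an integer, which exhibits the divisibility.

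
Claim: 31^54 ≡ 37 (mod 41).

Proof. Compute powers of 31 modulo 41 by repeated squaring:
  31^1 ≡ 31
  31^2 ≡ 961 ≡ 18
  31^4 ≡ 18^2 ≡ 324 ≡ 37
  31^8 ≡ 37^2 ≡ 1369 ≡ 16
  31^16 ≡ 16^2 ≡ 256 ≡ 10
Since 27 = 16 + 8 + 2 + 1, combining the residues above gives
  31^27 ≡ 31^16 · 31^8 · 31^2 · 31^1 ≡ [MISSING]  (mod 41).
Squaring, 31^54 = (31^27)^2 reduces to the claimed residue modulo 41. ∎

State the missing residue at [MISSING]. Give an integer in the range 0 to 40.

Multiply the listed residues: 10 · 16 · 18 · 31 = 160 → 2880 → 89280.
Reducing modulo 41: 89280 = 2177·41 + 23, so 31^27 ≡ 23.

23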